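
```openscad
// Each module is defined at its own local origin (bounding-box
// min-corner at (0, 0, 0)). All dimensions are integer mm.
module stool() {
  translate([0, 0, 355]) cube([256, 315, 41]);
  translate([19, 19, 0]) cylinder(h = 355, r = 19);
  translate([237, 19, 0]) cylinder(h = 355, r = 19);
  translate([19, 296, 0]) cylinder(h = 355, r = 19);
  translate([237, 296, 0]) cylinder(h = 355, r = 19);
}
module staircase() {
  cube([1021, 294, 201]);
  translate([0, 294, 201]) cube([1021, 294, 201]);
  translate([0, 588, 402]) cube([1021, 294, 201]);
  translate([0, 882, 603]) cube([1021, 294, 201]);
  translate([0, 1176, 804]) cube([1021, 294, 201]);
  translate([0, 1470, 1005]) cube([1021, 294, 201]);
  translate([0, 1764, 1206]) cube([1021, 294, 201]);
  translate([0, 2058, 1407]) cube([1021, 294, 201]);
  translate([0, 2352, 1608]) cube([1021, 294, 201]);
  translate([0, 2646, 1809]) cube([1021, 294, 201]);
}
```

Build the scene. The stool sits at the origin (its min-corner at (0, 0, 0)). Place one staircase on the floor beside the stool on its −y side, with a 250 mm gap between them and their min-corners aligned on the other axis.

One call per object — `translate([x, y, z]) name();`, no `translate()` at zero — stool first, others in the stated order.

stool();
translate([0, -3190, 0]) staircase();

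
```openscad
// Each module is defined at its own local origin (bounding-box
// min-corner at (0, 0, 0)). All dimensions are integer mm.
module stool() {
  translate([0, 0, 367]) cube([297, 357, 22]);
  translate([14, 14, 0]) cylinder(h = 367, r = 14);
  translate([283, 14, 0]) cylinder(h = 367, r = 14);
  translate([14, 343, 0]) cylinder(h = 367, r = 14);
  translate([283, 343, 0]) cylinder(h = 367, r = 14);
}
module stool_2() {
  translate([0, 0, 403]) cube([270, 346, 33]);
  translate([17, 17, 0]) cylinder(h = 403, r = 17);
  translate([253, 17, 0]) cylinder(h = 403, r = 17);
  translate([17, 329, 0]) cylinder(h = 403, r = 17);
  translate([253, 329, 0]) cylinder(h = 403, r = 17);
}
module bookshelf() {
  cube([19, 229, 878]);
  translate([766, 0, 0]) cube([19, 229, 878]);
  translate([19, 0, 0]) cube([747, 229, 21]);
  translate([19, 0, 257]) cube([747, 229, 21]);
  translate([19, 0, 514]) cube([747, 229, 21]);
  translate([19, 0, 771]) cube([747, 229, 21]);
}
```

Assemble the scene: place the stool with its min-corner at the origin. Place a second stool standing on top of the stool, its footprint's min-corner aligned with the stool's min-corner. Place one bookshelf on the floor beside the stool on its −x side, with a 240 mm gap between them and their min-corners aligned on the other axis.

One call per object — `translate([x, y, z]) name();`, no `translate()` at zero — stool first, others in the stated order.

stool();
translate([0, 0, 389]) stool_2();
translate([-1025, 0, 0]) bookshelf();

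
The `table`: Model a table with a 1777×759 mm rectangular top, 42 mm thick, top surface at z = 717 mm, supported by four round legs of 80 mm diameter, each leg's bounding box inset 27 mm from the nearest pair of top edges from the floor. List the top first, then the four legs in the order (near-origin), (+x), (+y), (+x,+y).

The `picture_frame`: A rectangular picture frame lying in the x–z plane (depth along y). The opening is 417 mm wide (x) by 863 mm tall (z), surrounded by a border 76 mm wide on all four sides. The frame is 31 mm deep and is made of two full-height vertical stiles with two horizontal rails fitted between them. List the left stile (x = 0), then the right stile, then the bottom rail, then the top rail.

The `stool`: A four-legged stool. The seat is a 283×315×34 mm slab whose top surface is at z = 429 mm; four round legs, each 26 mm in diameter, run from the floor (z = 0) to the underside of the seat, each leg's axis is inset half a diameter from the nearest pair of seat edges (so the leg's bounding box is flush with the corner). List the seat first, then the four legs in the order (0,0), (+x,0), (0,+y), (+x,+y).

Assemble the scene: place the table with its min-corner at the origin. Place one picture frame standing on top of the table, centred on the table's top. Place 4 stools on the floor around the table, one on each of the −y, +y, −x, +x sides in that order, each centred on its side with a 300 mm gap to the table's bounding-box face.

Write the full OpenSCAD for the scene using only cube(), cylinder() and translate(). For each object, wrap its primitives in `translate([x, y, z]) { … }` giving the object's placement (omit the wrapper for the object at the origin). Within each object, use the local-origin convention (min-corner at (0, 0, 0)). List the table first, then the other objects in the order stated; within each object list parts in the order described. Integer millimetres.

translate([0, 0, 675]) cube([1777, 759, 42]);
translate([67, 67, 0]) cylinder(h = 675, r = 40);
translate([1710, 67, 0]) cylinder(h = 675, r = 40);
translate([67, 692, 0]) cylinder(h = 675, r = 40);
translate([1710, 692, 0]) cylinder(h = 675, r = 40);
translate([604, 364, 717]) {
  cube([76, 31, 1015]);
  translate([493, 0, 0]) cube([76, 31, 1015]);
  translate([76, 0, 0]) cube([417, 31, 76]);
  translate([76, 0, 939]) cube([417, 31, 76]);
}
translate([747, -615, 0]) {
  translate([0, 0, 395]) cube([283, 315, 34]);
  translate([13, 13, 0]) cylinder(h = 395, r = 13);
  translate([270, 13, 0]) cylinder(h = 395, r = 13);
  translate([13, 302, 0]) cylinder(h = 395, r = 13);
  translate([270, 302, 0]) cylinder(h = 395, r = 13);
}
translate([747, 1059, 0]) {
  translate([0, 0, 395]) cube([283, 315, 34]);
  translate([13, 13, 0]) cylinder(h = 395, r = 13);
  translate([270, 13, 0]) cylinder(h = 395, r = 13);
  translate([13, 302, 0]) cylinder(h = 395, r = 13);
  translate([270, 302, 0]) cylinder(h = 395, r = 13);
}
translate([-583, 222, 0]) {
  translate([0, 0, 395]) cube([283, 315, 34]);
  translate([13, 13, 0]) cylinder(h = 395, r = 13);
  translate([270, 13, 0]) cylinder(h = 395, r = 13);
  translate([13, 302, 0]) cylinder(h = 395, r = 13);
  translate([270, 302, 0]) cylinder(h = 395, r = 13);
}
translate([2077, 222, 0]) {
  translate([0, 0, 395]) cube([283, 315, 34]);
  translate([13, 13, 0]) cylinder(h = 395, r = 13);
  translate([270, 13, 0]) cylinder(h = 395, r = 13);
  translate([13, 302, 0]) cylinder(h = 395, r = 13);
  translate([270, 302, 0]) cylinder(h = 395, r = 13);
}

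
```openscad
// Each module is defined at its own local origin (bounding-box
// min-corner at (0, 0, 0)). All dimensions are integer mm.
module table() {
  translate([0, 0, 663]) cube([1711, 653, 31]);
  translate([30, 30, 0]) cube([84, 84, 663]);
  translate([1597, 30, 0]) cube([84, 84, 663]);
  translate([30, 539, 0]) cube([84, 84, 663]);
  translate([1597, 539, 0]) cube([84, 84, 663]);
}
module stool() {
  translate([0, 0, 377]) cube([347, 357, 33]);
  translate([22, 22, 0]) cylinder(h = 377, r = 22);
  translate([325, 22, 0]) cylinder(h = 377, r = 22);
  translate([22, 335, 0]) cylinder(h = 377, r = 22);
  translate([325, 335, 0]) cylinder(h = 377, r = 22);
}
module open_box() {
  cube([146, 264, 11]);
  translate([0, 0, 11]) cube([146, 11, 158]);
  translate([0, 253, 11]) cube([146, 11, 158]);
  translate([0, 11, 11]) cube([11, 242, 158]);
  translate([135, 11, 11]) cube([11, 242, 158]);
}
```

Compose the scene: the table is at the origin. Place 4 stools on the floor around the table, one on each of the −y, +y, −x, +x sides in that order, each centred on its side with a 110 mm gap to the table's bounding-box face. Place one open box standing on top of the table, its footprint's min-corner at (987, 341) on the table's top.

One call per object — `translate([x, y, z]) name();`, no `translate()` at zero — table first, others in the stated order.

table();
translate([682, -467, 0]) stool();
translate([682, 763, 0]) stool();
translate([-457, 148, 0]) stool();
translate([1821, 148, 0]) stool();
translate([987, 341, 694]) open_box();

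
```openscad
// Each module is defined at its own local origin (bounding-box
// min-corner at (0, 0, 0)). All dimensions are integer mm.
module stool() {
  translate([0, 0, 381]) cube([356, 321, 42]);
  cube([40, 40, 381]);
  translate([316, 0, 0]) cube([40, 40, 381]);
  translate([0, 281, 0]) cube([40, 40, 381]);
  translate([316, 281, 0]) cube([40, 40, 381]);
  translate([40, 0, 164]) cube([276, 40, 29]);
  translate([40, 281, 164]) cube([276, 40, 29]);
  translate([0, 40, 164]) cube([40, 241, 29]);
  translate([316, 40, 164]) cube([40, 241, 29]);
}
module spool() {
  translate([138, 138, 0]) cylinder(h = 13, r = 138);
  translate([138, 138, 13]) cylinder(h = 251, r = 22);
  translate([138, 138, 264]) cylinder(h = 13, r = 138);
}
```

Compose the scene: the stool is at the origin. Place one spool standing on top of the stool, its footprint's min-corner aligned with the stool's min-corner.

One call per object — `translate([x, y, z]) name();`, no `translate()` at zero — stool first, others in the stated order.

stool();
translate([0, 0, 423]) spool();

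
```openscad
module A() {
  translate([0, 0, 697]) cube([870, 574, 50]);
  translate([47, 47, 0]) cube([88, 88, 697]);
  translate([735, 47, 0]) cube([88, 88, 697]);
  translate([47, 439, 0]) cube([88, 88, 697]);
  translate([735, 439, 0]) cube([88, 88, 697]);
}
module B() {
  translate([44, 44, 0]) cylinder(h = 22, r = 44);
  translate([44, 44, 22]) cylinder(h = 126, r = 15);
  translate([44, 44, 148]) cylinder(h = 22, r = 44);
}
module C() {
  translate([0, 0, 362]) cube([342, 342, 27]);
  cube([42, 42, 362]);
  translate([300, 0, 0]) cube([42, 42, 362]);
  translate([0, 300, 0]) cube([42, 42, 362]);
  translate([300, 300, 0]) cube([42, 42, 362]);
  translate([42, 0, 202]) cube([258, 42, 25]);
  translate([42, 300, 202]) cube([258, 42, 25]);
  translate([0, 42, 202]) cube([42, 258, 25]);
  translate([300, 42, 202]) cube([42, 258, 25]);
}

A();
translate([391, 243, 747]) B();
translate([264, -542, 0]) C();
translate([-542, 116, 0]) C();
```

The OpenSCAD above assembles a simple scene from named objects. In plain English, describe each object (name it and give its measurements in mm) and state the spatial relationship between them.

A is a table: top 870 mm (x) × 574 mm (y), 50 mm thick, upper face at z = 747 mm, on four 88×88 mm square legs, each inset 47 mm from the nearest pair of top edges, running from z = 0 to the bottom of the top.

B is a spool: two coaxial disc flanges of radius 44 mm and thickness 22 mm, joined by a core cylinder of radius 15 mm and height 126 mm. The lower flange rests on z = 0 and the three cylinders share a vertical axis.

C is a four-legged stool. The seat is a 342×342×27 mm slab whose top surface is at z = 389 mm; four square legs, each 42×42 mm in cross-section, run from the floor (z = 0) to the underside of the seat, each flush with a corner of the seat. Four stretchers, 42 mm wide and 25 mm tall, connect adjacent legs with their undersides at z = 202 mm, each running between the inner faces of the legs it joins and aligned with the legs' outer faces on the other axis.

The spool is on top of the table, centred. Two stools sit around the table at the −y, −x sides.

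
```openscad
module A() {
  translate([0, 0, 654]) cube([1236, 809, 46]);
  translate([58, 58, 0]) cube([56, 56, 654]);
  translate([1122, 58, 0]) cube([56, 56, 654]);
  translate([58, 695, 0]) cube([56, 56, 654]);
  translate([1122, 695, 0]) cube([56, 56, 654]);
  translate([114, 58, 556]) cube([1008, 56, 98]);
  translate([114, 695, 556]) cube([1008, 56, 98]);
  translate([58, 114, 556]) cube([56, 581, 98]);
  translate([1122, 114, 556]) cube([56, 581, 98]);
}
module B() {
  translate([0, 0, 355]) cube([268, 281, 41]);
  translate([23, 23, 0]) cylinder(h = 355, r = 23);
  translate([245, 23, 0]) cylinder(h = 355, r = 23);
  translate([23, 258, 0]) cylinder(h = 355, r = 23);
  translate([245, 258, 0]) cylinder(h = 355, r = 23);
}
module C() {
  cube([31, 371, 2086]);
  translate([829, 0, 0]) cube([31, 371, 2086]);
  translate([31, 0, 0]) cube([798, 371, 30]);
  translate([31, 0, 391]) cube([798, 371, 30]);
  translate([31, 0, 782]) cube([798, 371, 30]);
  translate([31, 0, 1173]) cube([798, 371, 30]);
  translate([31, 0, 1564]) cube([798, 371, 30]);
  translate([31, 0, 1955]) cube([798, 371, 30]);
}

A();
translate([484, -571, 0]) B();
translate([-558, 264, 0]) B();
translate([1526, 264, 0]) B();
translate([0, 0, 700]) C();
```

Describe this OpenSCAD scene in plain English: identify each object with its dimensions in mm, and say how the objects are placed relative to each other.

A is a table: top 1236 mm (x) × 809 mm (y), 46 mm thick, upper face at z = 700 mm, on four 56×56 mm square legs, each inset 58 mm from the nearest pair of top edges, running from z = 0 to the bottom of the top. Four apron rails, 56 mm thick and 98 mm tall, run between adjacent legs with their top edges flush with the underside of the top and their outer faces flush with the legs' outer faces.

B is a four-legged stool. The seat is a 268×281×41 mm slab whose top surface is at z = 396 mm; four round legs, each 46 mm in diameter, run from the floor (z = 0) to the underside of the seat, each leg's axis is inset half a diameter from the nearest pair of seat edges (so the leg's bounding box is flush with the corner).

C is a bookshelf 860 mm wide overall, 371 mm deep and 2086 mm tall. The two sides are 31 mm thick vertical panels. 6 horizontal shelves of 30 mm thickness span between the inner faces of the sides; the lowest shelf sits on the floor and shelves are stacked with a clear vertical gap of 361 mm between each pair.

Three stools sit around the table at the −y, −x, +x sides. The bookshelf is on top of the table.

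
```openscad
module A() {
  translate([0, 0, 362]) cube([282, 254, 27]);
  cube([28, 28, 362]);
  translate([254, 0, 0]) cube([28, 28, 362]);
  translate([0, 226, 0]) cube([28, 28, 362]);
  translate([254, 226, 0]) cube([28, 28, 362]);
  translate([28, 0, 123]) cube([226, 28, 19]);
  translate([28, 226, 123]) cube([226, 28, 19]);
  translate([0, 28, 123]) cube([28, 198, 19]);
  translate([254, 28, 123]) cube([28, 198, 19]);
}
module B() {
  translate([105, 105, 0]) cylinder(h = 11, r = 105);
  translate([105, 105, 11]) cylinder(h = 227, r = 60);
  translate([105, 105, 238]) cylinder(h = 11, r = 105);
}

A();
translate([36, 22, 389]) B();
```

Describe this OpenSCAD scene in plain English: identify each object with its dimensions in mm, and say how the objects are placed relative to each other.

A is a simple wooden stool: a rectangular seat 282 mm (x) by 254 mm (y), 27 mm thick, top face at z = 389 mm, on four square legs, each 28×28 mm in cross-section. The legs rest on z = 0, each flush with a corner of the seat. Four stretchers, 28 mm wide and 19 mm tall, connect adjacent legs with their undersides at z = 123 mm, each running between the inner faces of the legs it joins and aligned with the legs' outer faces on the other axis.

B is a spool: two coaxial disc flanges of radius 105 mm and thickness 11 mm, joined by a core cylinder of radius 60 mm and height 227 mm. The lower flange rests on z = 0 and the three cylinders share a vertical axis.

The spool is on top of the stool, centred.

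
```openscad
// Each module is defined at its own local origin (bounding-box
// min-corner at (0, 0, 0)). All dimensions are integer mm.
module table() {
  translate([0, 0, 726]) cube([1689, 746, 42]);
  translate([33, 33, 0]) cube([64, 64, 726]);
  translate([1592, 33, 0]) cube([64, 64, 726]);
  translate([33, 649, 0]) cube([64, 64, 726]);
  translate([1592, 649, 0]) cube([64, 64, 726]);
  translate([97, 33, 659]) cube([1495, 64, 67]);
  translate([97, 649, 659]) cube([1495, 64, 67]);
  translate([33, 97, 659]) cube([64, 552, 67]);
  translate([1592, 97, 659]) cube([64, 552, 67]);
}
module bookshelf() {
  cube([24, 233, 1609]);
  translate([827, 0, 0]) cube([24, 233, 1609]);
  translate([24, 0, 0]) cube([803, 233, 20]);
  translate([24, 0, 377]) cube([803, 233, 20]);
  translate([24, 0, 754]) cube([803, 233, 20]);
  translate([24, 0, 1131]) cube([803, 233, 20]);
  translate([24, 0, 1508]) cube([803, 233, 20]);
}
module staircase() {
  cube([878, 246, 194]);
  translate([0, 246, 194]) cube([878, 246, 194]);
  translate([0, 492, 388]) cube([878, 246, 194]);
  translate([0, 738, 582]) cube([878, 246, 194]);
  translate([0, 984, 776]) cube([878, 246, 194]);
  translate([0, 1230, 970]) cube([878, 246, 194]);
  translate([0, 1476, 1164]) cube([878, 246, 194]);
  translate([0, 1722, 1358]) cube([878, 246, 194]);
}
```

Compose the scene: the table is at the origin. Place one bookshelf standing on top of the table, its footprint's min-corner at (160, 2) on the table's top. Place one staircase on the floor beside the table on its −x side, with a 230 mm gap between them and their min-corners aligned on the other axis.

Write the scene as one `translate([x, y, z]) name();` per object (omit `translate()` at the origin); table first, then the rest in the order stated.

table();
translate([160, 2, 768]) bookshelf();
translate([-1108, 0, 0]) staircase();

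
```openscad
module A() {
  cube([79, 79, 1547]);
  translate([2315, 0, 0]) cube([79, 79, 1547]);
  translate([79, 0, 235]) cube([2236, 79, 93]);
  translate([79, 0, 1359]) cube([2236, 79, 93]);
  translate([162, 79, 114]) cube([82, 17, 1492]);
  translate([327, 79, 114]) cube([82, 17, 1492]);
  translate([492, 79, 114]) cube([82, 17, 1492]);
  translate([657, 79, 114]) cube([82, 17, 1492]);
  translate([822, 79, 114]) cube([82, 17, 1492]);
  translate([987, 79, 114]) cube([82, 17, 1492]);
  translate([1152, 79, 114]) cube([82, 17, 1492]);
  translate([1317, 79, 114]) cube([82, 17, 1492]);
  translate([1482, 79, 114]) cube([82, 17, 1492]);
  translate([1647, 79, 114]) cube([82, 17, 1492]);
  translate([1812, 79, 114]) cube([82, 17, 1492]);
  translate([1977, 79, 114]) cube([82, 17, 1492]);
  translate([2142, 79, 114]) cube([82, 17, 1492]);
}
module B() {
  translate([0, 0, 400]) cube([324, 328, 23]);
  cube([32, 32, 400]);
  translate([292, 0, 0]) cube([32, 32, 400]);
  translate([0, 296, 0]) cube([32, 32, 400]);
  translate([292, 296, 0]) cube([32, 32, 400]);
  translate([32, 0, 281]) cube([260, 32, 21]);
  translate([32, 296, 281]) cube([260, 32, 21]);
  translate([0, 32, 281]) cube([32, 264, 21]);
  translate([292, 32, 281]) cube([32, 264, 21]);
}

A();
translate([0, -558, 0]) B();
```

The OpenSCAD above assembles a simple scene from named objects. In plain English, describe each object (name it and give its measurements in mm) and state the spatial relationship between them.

A is a fence section. Two 79×79 mm posts, 1547 mm tall, stand on the floor with a clear span of 2236 mm between their inner faces. Two horizontal rails of 79×93 mm section span the gap between the posts with their undersides at z = 235 mm and z = 1359 mm, flush with the posts' −y face. 13 pickets, each 82 mm wide, 17 mm thick and 1492 mm tall, are fixed to the +y face of the rails with their bottoms at z = 114 mm, evenly spaced across the span with equal gaps (rounded down to the nearest mm) at the −x end and between each pair — any rounding remainder accumulates at the +x end.

B is a four-legged stool. The seat is a 324×328×23 mm slab whose top surface is at z = 423 mm; four square legs, each 32×32 mm in cross-section, run from the floor (z = 0) to the underside of the seat, each flush with a corner of the seat. Four stretchers, 32 mm wide and 21 mm tall, connect adjacent legs with their undersides at z = 281 mm, each running between the inner faces of the legs it joins and aligned with the legs' outer faces on the other axis.

The stool is on the floor beside the fence section on its −y side.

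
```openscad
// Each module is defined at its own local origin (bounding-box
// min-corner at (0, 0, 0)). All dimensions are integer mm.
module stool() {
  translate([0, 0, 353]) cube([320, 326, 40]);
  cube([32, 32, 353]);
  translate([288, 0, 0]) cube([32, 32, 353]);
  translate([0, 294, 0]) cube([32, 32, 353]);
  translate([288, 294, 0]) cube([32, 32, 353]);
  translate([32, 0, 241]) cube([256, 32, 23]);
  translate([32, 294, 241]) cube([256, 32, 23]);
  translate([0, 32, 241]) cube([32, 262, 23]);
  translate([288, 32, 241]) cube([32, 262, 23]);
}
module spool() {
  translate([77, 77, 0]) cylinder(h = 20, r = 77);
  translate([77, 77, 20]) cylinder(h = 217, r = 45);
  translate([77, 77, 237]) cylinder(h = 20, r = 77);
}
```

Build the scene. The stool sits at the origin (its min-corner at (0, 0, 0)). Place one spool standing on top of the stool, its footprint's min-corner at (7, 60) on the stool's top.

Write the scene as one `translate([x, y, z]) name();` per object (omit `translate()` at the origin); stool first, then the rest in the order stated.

stool();
translate([7, 60, 393]) spool();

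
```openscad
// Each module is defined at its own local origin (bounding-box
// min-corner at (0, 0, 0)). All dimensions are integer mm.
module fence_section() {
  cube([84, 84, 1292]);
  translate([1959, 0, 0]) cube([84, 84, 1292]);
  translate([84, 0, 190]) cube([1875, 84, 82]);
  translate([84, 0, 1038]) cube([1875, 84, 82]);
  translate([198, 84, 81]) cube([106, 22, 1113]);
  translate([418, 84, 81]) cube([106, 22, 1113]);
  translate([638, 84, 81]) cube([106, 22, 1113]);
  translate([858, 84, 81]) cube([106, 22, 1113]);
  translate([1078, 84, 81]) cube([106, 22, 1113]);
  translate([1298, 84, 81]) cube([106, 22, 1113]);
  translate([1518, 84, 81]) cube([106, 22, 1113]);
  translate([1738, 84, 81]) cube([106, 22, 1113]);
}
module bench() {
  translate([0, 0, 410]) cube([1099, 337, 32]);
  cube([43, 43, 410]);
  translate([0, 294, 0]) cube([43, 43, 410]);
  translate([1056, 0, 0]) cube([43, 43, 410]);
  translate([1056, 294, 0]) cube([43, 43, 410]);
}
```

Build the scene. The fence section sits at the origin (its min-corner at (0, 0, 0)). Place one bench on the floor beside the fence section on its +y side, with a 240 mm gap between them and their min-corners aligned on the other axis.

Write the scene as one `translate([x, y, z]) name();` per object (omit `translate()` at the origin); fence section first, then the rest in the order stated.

fence_section();
translate([0, 346, 0]) bench();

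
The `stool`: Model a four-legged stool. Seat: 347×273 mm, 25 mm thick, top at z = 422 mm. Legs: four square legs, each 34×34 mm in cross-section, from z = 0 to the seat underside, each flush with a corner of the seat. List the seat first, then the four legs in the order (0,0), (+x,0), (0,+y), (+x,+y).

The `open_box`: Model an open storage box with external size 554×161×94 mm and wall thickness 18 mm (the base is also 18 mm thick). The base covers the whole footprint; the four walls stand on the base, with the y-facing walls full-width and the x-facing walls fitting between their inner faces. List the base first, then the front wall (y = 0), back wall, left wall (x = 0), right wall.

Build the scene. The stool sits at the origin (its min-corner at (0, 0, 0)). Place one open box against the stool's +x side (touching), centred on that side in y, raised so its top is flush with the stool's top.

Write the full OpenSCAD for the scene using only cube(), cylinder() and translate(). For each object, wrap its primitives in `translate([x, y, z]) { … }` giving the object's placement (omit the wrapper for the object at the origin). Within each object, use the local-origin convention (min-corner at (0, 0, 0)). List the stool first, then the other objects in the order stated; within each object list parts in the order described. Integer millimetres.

translate([0, 0, 397]) cube([347, 273, 25]);
cube([34, 34, 397]);
translate([313, 0, 0]) cube([34, 34, 397]);
translate([0, 239, 0]) cube([34, 34, 397]);
translate([313, 239, 0]) cube([34, 34, 397]);
translate([347, 56, 328]) {
  cube([554, 161, 18]);
  translate([0, 0, 18]) cube([554, 18, 76]);
  translate([0, 143, 18]) cube([554, 18, 76]);
  translate([0, 18, 18]) cube([18, 125, 76]);
  translate([536, 18, 18]) cube([18, 125, 76]);
}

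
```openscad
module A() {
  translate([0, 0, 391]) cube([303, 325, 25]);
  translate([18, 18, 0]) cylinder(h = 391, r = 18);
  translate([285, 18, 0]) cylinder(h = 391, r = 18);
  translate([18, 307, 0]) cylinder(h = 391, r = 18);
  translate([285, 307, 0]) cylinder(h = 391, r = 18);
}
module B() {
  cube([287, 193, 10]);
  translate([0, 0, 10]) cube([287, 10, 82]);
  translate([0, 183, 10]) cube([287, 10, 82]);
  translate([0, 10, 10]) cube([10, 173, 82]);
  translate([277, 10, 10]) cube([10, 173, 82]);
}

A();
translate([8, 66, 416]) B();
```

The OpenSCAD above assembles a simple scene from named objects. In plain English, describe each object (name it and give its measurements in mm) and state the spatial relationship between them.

A is a simple wooden stool: a rectangular seat 303 mm (x) by 325 mm (y), 25 mm thick, top face at z = 416 mm, on four round legs, each 36 mm in diameter. The legs rest on z = 0, each leg's axis is inset half a diameter from the nearest pair of seat edges (so the leg's bounding box is flush with the corner).

B is an open-topped rectangular box: outside dimensions 287×193×92 mm, with a uniform wall and base thickness of 10 mm. The base is a full 287×193 slab on the floor; four walls sit on top of the base. The front and back walls (the −y and +y sides) span the full width; the two side walls fit between them.

The open box is on top of the stool, centred.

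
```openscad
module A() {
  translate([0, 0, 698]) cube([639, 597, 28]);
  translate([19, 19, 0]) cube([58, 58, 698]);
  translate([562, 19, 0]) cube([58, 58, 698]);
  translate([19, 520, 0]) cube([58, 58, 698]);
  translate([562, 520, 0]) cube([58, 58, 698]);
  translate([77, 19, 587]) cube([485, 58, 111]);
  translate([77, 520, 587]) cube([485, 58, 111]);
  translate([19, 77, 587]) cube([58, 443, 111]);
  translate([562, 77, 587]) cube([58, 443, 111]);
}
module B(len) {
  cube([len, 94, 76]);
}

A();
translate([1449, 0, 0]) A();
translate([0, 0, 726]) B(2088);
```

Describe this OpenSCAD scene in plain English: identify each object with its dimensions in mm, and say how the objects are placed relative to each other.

A is a table: top 639 mm (x) × 597 mm (y), 28 mm thick, upper face at z = 726 mm, on four 58×58 mm square legs, each inset 19 mm from the nearest pair of top edges, running from z = 0 to the bottom of the top. Four apron rails, 58 mm thick and 111 mm tall, run between adjacent legs with their top edges flush with the underside of the top and their outer faces flush with the legs' outer faces.

B is a rectangular beam 2088 mm long (x), 94 mm deep (y), 76 mm thick (z).

The beam spans the tops of two tables placed 810 mm apart, resting at z = 726 mm.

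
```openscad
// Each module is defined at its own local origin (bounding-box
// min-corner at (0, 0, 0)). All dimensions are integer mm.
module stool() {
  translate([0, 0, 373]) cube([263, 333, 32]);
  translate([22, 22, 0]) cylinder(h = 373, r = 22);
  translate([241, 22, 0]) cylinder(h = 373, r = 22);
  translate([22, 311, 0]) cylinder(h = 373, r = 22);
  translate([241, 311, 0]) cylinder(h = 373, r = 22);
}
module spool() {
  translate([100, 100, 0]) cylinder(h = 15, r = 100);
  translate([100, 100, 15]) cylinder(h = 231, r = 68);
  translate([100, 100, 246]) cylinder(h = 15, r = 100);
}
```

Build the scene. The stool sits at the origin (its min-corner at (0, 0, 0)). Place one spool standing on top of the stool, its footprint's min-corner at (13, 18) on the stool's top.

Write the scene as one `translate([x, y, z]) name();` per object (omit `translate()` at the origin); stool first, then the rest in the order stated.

stool();
translate([13, 18, 405]) spool();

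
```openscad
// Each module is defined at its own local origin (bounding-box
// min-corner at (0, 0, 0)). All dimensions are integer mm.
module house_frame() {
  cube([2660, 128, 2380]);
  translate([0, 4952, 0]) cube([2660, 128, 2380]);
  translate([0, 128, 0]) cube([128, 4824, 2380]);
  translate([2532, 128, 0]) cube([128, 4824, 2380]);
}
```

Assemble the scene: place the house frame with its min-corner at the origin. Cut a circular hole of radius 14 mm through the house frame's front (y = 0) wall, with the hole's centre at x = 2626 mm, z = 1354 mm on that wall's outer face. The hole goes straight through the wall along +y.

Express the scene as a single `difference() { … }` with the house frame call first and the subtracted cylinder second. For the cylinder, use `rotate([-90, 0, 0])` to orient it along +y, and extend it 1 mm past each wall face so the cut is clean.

difference() {
  house_frame();
  translate([2626, -1, 1354]) rotate([-90, 0, 0]) cylinder(h = 130, r = 14);
}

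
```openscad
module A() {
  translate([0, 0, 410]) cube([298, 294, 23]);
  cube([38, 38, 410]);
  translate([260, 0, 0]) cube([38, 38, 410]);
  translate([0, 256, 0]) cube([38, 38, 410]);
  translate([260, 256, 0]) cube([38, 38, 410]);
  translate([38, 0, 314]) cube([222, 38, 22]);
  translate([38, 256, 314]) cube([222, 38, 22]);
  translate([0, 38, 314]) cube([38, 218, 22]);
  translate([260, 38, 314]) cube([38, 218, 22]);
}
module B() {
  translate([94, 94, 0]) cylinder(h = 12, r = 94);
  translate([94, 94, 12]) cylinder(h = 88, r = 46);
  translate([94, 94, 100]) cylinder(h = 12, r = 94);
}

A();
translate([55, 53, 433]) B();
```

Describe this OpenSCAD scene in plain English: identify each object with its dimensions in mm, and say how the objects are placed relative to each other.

A is a four-legged stool. The seat is a 298×294×23 mm slab whose top surface is at z = 433 mm; four square legs, each 38×38 mm in cross-section, run from the floor (z = 0) to the underside of the seat, each flush with a corner of the seat. Four stretchers, 38 mm wide and 22 mm tall, connect adjacent legs with their undersides at z = 314 mm, each running between the inner faces of the legs it joins and aligned with the legs' outer faces on the other axis.

B is a spool: two coaxial disc flanges of radius 94 mm and thickness 12 mm, joined by a core cylinder of radius 46 mm and height 88 mm. The lower flange rests on z = 0 and the three cylinders share a vertical axis.

The spool is on top of the stool, centred.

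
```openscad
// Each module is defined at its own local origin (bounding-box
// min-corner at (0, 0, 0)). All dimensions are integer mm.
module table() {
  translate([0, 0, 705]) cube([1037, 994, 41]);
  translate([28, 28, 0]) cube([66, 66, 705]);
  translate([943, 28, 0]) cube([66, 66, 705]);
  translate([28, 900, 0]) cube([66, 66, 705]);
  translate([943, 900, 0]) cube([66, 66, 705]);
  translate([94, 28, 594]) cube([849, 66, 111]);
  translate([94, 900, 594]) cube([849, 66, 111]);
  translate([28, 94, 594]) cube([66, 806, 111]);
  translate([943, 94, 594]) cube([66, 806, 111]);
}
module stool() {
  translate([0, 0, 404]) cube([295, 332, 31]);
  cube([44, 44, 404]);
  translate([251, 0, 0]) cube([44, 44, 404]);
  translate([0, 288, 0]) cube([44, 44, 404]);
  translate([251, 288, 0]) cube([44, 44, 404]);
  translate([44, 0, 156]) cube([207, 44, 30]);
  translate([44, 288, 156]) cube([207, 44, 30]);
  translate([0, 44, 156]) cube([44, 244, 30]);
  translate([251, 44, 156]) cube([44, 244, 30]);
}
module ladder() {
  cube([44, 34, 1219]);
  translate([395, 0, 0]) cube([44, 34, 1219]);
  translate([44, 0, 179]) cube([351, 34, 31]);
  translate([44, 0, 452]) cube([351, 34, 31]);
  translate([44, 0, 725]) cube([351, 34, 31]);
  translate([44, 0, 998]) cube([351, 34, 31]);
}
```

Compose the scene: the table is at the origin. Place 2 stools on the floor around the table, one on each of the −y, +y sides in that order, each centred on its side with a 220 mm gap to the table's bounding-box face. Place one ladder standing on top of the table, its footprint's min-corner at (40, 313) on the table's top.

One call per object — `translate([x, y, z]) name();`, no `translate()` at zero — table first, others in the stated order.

table();
translate([371, -552, 0]) stool();
translate([371, 1214, 0]) stool();
translate([40, 313, 746]) ladder();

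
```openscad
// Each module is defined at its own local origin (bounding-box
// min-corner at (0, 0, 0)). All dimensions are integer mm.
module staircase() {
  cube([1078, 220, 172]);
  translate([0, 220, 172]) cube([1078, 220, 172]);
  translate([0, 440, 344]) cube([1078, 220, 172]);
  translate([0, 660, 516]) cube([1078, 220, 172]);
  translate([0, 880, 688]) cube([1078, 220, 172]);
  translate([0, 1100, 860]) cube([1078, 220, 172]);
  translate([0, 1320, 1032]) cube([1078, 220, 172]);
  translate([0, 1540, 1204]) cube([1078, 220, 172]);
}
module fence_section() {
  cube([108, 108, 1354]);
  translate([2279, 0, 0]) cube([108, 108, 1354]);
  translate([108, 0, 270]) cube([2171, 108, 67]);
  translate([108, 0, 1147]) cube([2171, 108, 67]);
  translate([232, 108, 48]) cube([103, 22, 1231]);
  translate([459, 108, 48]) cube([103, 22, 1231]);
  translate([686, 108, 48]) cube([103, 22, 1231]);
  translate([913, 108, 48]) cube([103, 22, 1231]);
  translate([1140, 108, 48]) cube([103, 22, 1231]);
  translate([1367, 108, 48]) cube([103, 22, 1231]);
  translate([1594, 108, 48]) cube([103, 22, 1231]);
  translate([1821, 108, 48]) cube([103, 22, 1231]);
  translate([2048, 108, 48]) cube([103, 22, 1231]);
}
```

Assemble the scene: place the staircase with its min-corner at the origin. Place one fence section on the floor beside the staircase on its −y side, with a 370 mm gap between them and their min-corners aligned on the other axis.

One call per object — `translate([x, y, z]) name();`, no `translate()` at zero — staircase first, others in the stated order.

staircase();
translate([0, -500, 0]) fence_section();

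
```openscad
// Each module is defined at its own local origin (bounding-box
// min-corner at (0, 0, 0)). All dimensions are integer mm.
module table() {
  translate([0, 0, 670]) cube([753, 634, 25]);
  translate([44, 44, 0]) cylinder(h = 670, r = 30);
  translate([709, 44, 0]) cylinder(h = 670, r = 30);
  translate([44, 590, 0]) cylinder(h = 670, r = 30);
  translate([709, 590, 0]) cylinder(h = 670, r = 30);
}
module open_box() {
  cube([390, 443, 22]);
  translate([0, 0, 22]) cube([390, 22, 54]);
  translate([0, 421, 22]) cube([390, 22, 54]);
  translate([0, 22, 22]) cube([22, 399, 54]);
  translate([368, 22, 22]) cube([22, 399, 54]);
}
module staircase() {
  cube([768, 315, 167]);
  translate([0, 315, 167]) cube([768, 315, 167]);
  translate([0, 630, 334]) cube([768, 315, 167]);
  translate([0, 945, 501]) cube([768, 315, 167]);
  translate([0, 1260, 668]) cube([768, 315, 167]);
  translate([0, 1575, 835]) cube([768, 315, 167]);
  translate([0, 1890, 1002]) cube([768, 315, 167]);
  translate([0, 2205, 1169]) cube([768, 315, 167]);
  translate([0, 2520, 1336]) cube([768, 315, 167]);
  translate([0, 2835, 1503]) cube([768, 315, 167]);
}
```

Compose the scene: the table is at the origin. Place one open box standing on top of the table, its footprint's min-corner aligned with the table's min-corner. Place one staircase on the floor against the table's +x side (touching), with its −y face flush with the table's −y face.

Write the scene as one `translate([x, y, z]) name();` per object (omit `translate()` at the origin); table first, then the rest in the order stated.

table();
translate([0, 0, 695]) open_box();
translate([753, 0, 0]) staircase();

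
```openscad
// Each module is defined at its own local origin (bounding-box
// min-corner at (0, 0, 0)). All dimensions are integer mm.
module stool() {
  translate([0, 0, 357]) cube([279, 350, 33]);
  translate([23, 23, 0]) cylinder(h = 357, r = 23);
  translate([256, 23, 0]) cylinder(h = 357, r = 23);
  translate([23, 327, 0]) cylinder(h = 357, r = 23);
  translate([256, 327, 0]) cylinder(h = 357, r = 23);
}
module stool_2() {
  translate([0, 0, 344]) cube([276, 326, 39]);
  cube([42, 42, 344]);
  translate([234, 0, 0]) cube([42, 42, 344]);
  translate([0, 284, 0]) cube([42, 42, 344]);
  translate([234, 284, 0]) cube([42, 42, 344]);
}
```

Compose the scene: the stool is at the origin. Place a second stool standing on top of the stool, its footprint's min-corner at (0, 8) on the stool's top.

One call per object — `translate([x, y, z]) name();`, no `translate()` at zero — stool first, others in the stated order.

stool();
translate([0, 8, 390]) stool_2();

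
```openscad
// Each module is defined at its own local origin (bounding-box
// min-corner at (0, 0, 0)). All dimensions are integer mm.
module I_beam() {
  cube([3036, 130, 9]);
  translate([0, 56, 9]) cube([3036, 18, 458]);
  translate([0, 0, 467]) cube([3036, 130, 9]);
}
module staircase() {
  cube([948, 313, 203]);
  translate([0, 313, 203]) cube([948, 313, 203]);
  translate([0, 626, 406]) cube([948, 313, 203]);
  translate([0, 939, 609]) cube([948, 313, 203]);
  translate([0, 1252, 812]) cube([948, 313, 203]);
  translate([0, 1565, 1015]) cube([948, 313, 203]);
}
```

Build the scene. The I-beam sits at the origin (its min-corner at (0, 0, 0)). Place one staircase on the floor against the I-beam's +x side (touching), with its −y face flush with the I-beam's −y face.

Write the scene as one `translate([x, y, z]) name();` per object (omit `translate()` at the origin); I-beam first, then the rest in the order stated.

I_beam();
translate([3036, 0, 0]) staircase();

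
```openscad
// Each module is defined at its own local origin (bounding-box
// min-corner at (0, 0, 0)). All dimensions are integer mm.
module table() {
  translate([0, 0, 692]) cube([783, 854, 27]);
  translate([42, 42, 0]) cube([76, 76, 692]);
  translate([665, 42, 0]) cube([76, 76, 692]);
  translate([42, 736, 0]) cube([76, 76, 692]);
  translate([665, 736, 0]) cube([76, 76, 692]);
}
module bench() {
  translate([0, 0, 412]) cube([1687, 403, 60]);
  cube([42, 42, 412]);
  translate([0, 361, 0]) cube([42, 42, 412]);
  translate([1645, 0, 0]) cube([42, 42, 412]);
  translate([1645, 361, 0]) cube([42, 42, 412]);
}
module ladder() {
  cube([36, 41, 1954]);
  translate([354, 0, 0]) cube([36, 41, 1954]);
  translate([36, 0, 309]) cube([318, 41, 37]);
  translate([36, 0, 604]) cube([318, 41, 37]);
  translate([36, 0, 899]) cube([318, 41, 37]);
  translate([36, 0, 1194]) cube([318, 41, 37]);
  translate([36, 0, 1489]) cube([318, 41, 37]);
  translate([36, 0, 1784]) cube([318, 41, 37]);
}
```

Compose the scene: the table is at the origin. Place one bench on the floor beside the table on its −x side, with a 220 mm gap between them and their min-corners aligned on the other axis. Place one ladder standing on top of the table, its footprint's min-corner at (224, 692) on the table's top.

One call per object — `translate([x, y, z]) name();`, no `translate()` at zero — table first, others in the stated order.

table();
translate([-1907, 0, 0]) bench();
translate([224, 692, 719]) ladder();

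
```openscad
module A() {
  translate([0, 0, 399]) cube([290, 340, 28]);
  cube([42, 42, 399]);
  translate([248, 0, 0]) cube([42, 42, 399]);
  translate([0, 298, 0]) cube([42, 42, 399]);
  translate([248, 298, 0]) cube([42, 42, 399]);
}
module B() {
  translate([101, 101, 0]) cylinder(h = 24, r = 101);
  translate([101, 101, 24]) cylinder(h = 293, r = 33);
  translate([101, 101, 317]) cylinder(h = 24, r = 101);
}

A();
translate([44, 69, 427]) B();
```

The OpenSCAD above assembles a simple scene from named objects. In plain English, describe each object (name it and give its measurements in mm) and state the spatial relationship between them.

A is a simple wooden stool: a rectangular seat 290 mm (x) by 340 mm (y), 28 mm thick, top face at z = 427 mm, on four square legs, each 42×42 mm in cross-section. The legs rest on z = 0, each flush with a corner of the seat.

B is a spool: two coaxial disc flanges of radius 101 mm and thickness 24 mm, joined by a core cylinder of radius 33 mm and height 293 mm. The lower flange rests on z = 0 and the three cylinders share a vertical axis.

The spool is on top of the stool, centred.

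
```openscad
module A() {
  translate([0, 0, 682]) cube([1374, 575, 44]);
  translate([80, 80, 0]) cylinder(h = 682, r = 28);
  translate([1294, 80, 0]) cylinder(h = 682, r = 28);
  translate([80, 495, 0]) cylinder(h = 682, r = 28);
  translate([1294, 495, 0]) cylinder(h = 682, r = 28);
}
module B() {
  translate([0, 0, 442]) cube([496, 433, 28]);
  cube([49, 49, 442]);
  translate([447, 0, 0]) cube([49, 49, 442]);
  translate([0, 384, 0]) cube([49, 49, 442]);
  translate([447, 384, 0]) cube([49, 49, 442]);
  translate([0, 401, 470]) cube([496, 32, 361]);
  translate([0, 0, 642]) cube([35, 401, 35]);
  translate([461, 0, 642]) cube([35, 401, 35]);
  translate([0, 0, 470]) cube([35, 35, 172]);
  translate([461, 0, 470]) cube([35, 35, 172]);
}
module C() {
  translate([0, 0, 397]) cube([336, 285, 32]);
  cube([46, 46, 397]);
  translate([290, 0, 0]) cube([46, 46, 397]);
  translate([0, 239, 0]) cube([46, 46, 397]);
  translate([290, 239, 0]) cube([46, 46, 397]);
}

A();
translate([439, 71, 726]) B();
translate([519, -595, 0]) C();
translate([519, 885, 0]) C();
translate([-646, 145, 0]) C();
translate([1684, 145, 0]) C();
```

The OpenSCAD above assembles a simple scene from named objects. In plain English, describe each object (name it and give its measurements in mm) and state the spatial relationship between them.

A is a table: top 1374 mm (x) × 575 mm (y), 44 mm thick, upper face at z = 726 mm, on four round legs of 56 mm diameter, each leg's bounding box inset 52 mm from the nearest pair of top edges, running from z = 0 to the bottom of the top.

B is a chair: 496×433 mm seat, 28 mm thick, top at z = 470 mm, on four 49 mm square corner legs flush with the seat edges. A 32 mm thick backrest slab spans the full seat width, extending 361 mm above the seat top, its back face flush with the seat's +y edge. Two armrests of 35×35 mm section run along each side from the seat's front edge to the front of the backrest, top faces 207 mm above the seat top and outer faces flush with the seat's x-edges; a 35×35 mm post under the front of each armrest stands on the seat at the front corner.

C is a four-legged stool. The seat is a 336×285×32 mm slab whose top surface is at z = 429 mm; four square legs, each 46×46 mm in cross-section, run from the floor (z = 0) to the underside of the seat, each flush with a corner of the seat.

The chair is on top of the table, centred. Four stools sit around the table at the −y, +y, −x, +x sides.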